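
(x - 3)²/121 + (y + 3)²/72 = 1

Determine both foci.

(-4, -3) and (10, -3)

Center (3, -3). The larger denominator 121 sits under the x-term, so the major axis is horizontal; a² = 121, b² = 72.
c² = a² - b² = 121 - 72 = 49, so c = 7.
Foci lie on the horizontal axis through the center: (h ± c, k).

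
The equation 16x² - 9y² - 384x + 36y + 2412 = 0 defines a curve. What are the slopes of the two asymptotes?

4/3 and -4/3

Group: 16(x² - 24x) -9(y² - 4y) = -2412
Complete the square: 16(x - 12)² -9(y - 2)² = -2412 + 2304 - 36 = -144
Divide by -144: (y - 2)²/16 - (x - 12)²/9 = 1
Hyperbola, center (12, 2), transverse axis vertical; a² = 16, b² = 9.
For a vertical hyperbola the asymptotes have slope ±a/b.
Here that is ±4/3.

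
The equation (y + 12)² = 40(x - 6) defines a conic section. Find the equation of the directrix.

Vertex (6, -12); 4p = 40 so p = 10. Opens right.
Directrix is the vertical line x = h − p = 6 − (10) = -4.

x = -4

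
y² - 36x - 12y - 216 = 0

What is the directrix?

x = -16

Only y is squared. Complete the square in y: (y - 6)² = 36(x + 7).
Vertex (-7, 6); 4p = 36 so p = 9. Opens right.
Directrix is the vertical line x = h − p = -7 − (9) = -16.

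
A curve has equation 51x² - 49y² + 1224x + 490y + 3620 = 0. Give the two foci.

(-22, 5) and (-2, 5)

Group: 51(x² + 24x) -49(y² - 10y) = -3620
Complete the square in x and y: 51(x + 12)² -49(y - 5)² = -3620 + 7344 - 1225 = 2499
Dividing both sides by 2499: (x + 12)²/49 - (y - 5)²/51 = 1
Hyperbola, center (-12, 5), transverse axis horizontal; a² = 49, b² = 51.
c² = a² + b² = 49 + 51 = 100, so c = 10.
Foci lie on the horizontal axis through the center: (h ± c, k).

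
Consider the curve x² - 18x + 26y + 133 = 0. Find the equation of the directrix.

y = 9/2

Only x is squared. Complete the square in x: (x - 9)² = -26(y + 2).
Vertex (9, -2); 4p = -26 so p = -13/2. Opens down.
Directrix is the horizontal line y = k − p = -2 − (-13/2) = 9/2.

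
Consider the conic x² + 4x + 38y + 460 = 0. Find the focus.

(-2, -43/2)

Only x is squared. Complete the square in x: (x + 2)² = -38(y + 12).
Vertex (-2, -12); 4p = -38 so p = -19/2. Opens down.
Focus is p units from the vertex along the axis: (h, k + p).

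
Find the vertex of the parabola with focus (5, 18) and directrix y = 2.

(5, 10)

The vertex is the midpoint between the focus and the directrix along the axis of symmetry.
Axis is vertical (directrix is horizontal). Vertex y-coordinate = (18 + 2)/2 = 10; x-coordinate = 5.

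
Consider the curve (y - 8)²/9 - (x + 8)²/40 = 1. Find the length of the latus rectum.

Center (-8, 8). The positive term is the y-term, so the transverse axis is vertical; a² = 9, b² = 40.
Latus rectum length = 2b²/a = 2·40/3 = 80/3.

80/3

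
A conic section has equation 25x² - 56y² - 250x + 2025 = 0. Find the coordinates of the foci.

Group: 25(x² - 10x) -56y² = -2025
Completing the square gives 25(x - 5)² -56y² = -2025 + 625 + 0 = -1400.
Dividing both sides by -1400: y²/25 - (x - 5)²/56 = 1
Hyperbola, center (5, 0), transverse axis vertical; a² = 25, b² = 56.
c² = a² + b² = 25 + 56 = 81, so c = 9.
Foci lie on the vertical axis through the center: (h, k ± c).

(5, -9) and (5, 9)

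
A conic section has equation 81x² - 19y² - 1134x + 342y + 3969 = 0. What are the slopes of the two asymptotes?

9√19/19 and -9√19/19

Group: 81(x² - 14x) -19(y² - 18y) = -3969
Complete the square in x and y: 81(x - 7)² -19(y - 9)² = -3969 + 3969 - 1539 = -1539
Divide by -1539: (y - 9)²/81 - (x - 7)²/19 = 1
Hyperbola, center (7, 9), transverse axis vertical; a² = 81, b² = 19.
For a vertical hyperbola the asymptotes have slope ±a/b.
Here that is ±9/√19 = ±9√19/19.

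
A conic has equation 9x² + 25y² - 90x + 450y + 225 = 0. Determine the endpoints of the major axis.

(-10, -9) and (20, -9)

Rearranging, 9(x² - 10x) + 25(y² + 18y) = -225.
Complete the square in x and y: 9(x - 5)² + 25(y + 9)² = -225 + 225 + 2025 = 2025
Divide through by 2025 to get (x - 5)²/225 + (y + 9)²/81 = 1.
Ellipse, center (5, -9), major axis horizontal; a² = 225, b² = 81.
a = 15. Vertices at (h ± a, k).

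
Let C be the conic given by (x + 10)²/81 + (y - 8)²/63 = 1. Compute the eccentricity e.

Center (-10, 8). The larger denominator 81 sits under the x-term, so the major axis is horizontal; a² = 81, b² = 63.
c² = a² - b² = 18, so c = 3√2.
e = c/a = 3√2/9 = √2/3.

e = √2/3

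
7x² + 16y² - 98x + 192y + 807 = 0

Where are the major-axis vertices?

(3, -6) and (11, -6)

7(x² - 14x) + 16(y² + 12y) = -807
7(x - 7)² + 16(y + 6)² = -807 + 343 + 576 = 112
Divide through by 112 to get (x - 7)²/16 + (y + 6)²/7 = 1.
Ellipse, center (7, -6), major axis horizontal; a² = 16, b² = 7.
a = 4. Vertices at (h ± a, k).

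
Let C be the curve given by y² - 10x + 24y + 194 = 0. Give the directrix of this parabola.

Only y is squared. Complete the square in y: (y + 12)² = 10(x - 5).
Vertex (5, -12); 4p = 10 so p = 5/2. Opens right.
Directrix is the vertical line x = h − p = 5 − (5/2) = 5/2.

x = 5/2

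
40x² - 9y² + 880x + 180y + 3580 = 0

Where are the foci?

Group: 40(x² + 22x) -9(y² - 20y) = -3580
40(x + 11)² -9(y - 10)² = -3580 + 4840 - 900 = 360
Divide by 360: (x + 11)²/9 - (y - 10)²/40 = 1
Hyperbola, center (-11, 10), transverse axis horizontal; a² = 9, b² = 40.
c² = a² + b² = 9 + 40 = 49, so c = 7.
Foci lie on the horizontal axis through the center: (h ± c, k).

(-18, 10) and (-4, 10)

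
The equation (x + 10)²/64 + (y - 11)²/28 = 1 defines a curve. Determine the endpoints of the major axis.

(-18, 11) and (-2, 11)

Center (-10, 11). The larger denominator 64 sits under the x-term, so the major axis is horizontal; a² = 64, b² = 28.
a = 8. Vertices at (h ± a, k).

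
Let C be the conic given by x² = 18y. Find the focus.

(0, 9/2)

Vertex (0, 0); 4p = 18 so p = 9/2. Opens up.
Focus is p units from the vertex along the axis: (h, k + p).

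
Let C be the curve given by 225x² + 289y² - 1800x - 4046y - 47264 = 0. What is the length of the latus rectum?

450/17

Collect terms: 225(x² - 8x) + 289(y² - 14y) = 47264
Complete the square in x and y: 225(x - 4)² + 289(y - 7)² = 47264 + 3600 + 14161 = 65025
Divide by 65025: (x - 4)²/289 + (y - 7)²/225 = 1
Ellipse, center (4, 7), major axis horizontal; a² = 289, b² = 225.
Latus rectum length = 2b²/a = 2·225/17 = 450/17.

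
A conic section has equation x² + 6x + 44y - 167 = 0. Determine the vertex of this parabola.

(-3, 4)

Only x is squared. Complete the square in x: (x + 3)² = -44(y - 4).
Vertex (-3, 4); 4p = -44 so p = -11. Opens down.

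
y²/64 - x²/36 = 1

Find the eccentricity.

Center (0, 0). The positive term is the y-term, so the transverse axis is vertical; a² = 64, b² = 36.
c² = a² + b² = 100, so c = 10.
e = c/a = 10/8 = 5/4.

e = 5/4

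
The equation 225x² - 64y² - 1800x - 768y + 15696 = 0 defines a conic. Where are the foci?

Group the x- and y-terms: 225(x² - 8x) -64(y² + 12y) = -15696
Complete the square in x and y: 225(x - 4)² -64(y + 6)² = -15696 + 3600 - 2304 = -14400
Divide through by -14400 to get (y + 6)²/225 - (x - 4)²/64 = 1.
Hyperbola, center (4, -6), transverse axis vertical; a² = 225, b² = 64.
c² = a² + b² = 225 + 64 = 289, so c = 17.
Foci lie on the vertical axis through the center: (h, k ± c).

(4, -23) and (4, 11)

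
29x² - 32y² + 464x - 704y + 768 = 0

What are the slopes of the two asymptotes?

Collect terms: 29(x² + 16x) -32(y² + 22y) = -768
Completing the square gives 29(x + 8)² -32(y + 11)² = -768 + 1856 - 3872 = -2784.
Divide through by -2784 to get (y + 11)²/87 - (x + 8)²/96 = 1.
Hyperbola, center (-8, -11), transverse axis vertical; a² = 87, b² = 96.
For a vertical hyperbola the asymptotes have slope ±a/b.
Here that is ±√87/4√6 = ±√58/8.

√58/8 and -√58/8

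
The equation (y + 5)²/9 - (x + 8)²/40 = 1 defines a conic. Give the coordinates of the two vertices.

(-8, -8) and (-8, -2)

Center (-8, -5). The positive term is the y-term, so the transverse axis is vertical; a² = 9, b² = 40.
a = 3. Vertices at (h, k ± a).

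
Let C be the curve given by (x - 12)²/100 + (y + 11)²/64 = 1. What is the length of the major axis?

20

Center (12, -11). The larger denominator 100 sits under the x-term, so the major axis is horizontal; a² = 100, b² = 64.
a² = 100 so a = 10; the major axis has length 2a = 20.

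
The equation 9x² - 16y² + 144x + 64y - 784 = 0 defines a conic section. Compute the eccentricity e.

Group the x- and y-terms: 9(x² + 16x) -16(y² - 4y) = 784
Completing the square gives 9(x + 8)² -16(y - 2)² = 784 + 576 - 64 = 1296.
Divide through by 1296 to get (x + 8)²/144 - (y - 2)²/81 = 1.
Hyperbola, center (-8, 2), transverse axis horizontal; a² = 144, b² = 81.
c² = a² + b² = 225, so c = 15.
e = c/a = 15/12 = 5/4.

e = 5/4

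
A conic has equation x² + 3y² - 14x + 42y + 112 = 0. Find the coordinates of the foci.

Rearranging, (x² - 14x) + 3(y² + 14y) = -112.
Complete the square in x and y: (x - 7)² + 3(y + 7)² = -112 + 49 + 147 = 84
Divide by 84: (x - 7)²/84 + (y + 7)²/28 = 1
Ellipse, center (7, -7), major axis horizontal; a² = 84, b² = 28.
c² = a² - b² = 84 - 28 = 56, so c = 2√14.
Foci lie on the horizontal axis through the center: (h ± c, k).

(7 - 2√14, -7) and (7 + 2√14, -7)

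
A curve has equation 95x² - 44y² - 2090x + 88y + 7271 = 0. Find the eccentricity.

e = √1529/22

95(x² - 22x) -44(y² - 2y) = -7271
Completing the square gives 95(x - 11)² -44(y - 1)² = -7271 + 11495 - 44 = 4180.
Divide by 4180: (x - 11)²/44 - (y - 1)²/95 = 1
Hyperbola, center (11, 1), transverse axis horizontal; a² = 44, b² = 95.
c² = a² + b² = 139, so c = √139.
e = c/a = √139/2√11 = √1529/22.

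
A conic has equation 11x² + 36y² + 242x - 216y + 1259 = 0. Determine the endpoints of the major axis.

(-17, 3) and (-5, 3)

Rearranging, 11(x² + 22x) + 36(y² - 6y) = -1259.
Complete the square: 11(x + 11)² + 36(y - 3)² = -1259 + 1331 + 324 = 396
Divide by 396: (x + 11)²/36 + (y - 3)²/11 = 1
Ellipse, center (-11, 3), major axis horizontal; a² = 36, b² = 11.
a = 6. Vertices at (h ± a, k).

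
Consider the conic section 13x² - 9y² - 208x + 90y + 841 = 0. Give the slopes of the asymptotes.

Group the x- and y-terms: 13(x² - 16x) -9(y² - 10y) = -841
Completing the square gives 13(x - 8)² -9(y - 5)² = -841 + 832 - 225 = -234.
Dividing both sides by -234: (y - 5)²/26 - (x - 8)²/18 = 1
Hyperbola, center (8, 5), transverse axis vertical; a² = 26, b² = 18.
For a vertical hyperbola the asymptotes have slope ±a/b.
Here that is ±√26/3√2 = ±√13/3.

√13/3 and -√13/3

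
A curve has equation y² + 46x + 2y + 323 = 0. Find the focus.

(-37/2, -1)

Only y is squared. Complete the square in y: (y + 1)² = -46(x + 7).
Vertex (-7, -1); 4p = -46 so p = -23/2. Opens left.
Focus is p units from the vertex along the axis: (h + p, k).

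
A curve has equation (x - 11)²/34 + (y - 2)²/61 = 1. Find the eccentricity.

e = 3√183/61

Center (11, 2). The larger denominator 61 sits under the y-term, so the major axis is vertical; a² = 61, b² = 34.
c² = a² - b² = 27, so c = 3√3.
e = c/a = 3√3/√61 = 3√183/61.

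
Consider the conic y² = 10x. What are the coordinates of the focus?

Vertex (0, 0); 4p = 10 so p = 5/2. Opens right.
Focus is p units from the vertex along the axis: (h + p, k).

(5/2, 0)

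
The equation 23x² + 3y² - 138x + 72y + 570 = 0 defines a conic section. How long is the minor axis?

2√3

23(x² - 6x) + 3(y² + 24y) = -570
23(x - 3)² + 3(y + 12)² = -570 + 207 + 432 = 69
Divide by 69: (x - 3)²/3 + (y + 12)²/23 = 1
Ellipse, center (3, -12), major axis vertical; a² = 23, b² = 3.
b² = 3 so b = √3; the minor axis has length 2b = 2√3.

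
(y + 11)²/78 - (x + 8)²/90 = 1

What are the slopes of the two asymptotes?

Center (-8, -11). The positive term is the y-term, so the transverse axis is vertical; a² = 78, b² = 90.
For a vertical hyperbola the asymptotes have slope ±a/b.
Here that is ±√78/3√10 = ±√195/15.

√195/15 and -√195/15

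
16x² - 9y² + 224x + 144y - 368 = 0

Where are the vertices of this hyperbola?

Rearranging, 16(x² + 14x) -9(y² - 16y) = 368.
Completing the square gives 16(x + 7)² -9(y - 8)² = 368 + 784 - 576 = 576.
Dividing both sides by 576: (x + 7)²/36 - (y - 8)²/64 = 1
Hyperbola, center (-7, 8), transverse axis horizontal; a² = 36, b² = 64.
a = 6. Vertices at (h ± a, k).

(-13, 8) and (-1, 8)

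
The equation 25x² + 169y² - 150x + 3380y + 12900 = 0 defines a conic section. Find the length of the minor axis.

Group the x- and y-terms: 25(x² - 6x) + 169(y² + 20y) = -12900
25(x - 3)² + 169(y + 10)² = -12900 + 225 + 16900 = 4225
Dividing both sides by 4225: (x - 3)²/169 + (y + 10)²/25 = 1
Ellipse, center (3, -10), major axis horizontal; a² = 169, b² = 25.
b² = 25 so b = 5; the minor axis has length 2b = 10.

10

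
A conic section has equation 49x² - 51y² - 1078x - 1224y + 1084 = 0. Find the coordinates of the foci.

(11, -22) and (11, -2)

Collect terms: 49(x² - 22x) -51(y² + 24y) = -1084
Complete the square: 49(x - 11)² -51(y + 12)² = -1084 + 5929 - 7344 = -2499
Dividing both sides by -2499: (y + 12)²/49 - (x - 11)²/51 = 1
Hyperbola, center (11, -12), transverse axis vertical; a² = 49, b² = 51.
c² = a² + b² = 49 + 51 = 100, so c = 10.
Foci lie on the vertical axis through the center: (h, k ± c).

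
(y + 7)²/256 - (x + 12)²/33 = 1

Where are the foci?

(-12, -24) and (-12, 10)

Center (-12, -7). The positive term is the y-term, so the transverse axis is vertical; a² = 256, b² = 33.
c² = a² + b² = 256 + 33 = 289, so c = 17.
Foci lie on the vertical axis through the center: (h, k ± c).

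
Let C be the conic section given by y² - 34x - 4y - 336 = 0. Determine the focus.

Only y is squared. Complete the square in y: (y - 2)² = 34(x + 10).
Vertex (-10, 2); 4p = 34 so p = 17/2. Opens right.
Focus is p units from the vertex along the axis: (h + p, k).

(-3/2, 2)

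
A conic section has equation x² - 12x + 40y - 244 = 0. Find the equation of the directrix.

y = 17

Only x is squared. Complete the square in x: (x - 6)² = -40(y - 7).
Vertex (6, 7); 4p = -40 so p = -10. Opens down.
Directrix is the horizontal line y = k − p = 7 − (-10) = 17.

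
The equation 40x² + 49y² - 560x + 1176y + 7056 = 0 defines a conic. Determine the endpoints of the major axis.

Group: 40(x² - 14x) + 49(y² + 24y) = -7056
Completing the square gives 40(x - 7)² + 49(y + 12)² = -7056 + 1960 + 7056 = 1960.
Divide through by 1960 to get (x - 7)²/49 + (y + 12)²/40 = 1.
Ellipse, center (7, -12), major axis horizontal; a² = 49, b² = 40.
a = 7. Vertices at (h ± a, k).

(0, -12) and (14, -12)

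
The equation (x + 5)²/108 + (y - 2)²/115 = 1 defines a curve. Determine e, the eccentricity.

e = √805/115

Center (-5, 2). The larger denominator 115 sits under the y-term, so the major axis is vertical; a² = 115, b² = 108.
c² = a² - b² = 7, so c = √7.
e = c/a = √7/√115 = √805/115.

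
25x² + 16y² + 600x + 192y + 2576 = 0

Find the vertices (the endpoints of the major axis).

(-12, -16) and (-12, 4)

25(x² + 24x) + 16(y² + 12y) = -2576
Completing the square gives 25(x + 12)² + 16(y + 6)² = -2576 + 3600 + 576 = 1600.
Divide through by 1600 to get (x + 12)²/64 + (y + 6)²/100 = 1.
Ellipse, center (-12, -6), major axis vertical; a² = 100, b² = 64.
a = 10. Vertices at (h, k ± a).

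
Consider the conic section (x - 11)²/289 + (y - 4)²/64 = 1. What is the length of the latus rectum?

128/17

Center (11, 4). The larger denominator 289 sits under the x-term, so the major axis is horizontal; a² = 289, b² = 64.
Latus rectum length = 2b²/a = 2·64/17 = 128/17.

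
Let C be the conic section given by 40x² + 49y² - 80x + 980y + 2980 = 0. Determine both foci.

40(x² - 2x) + 49(y² + 20y) = -2980
Completing the square gives 40(x - 1)² + 49(y + 10)² = -2980 + 40 + 4900 = 1960.
Divide through by 1960 to get (x - 1)²/49 + (y + 10)²/40 = 1.
Ellipse, center (1, -10), major axis horizontal; a² = 49, b² = 40.
c² = a² - b² = 49 - 40 = 9, so c = 3.
Foci lie on the horizontal axis through the center: (h ± c, k).

(-2, -10) and (4, -10)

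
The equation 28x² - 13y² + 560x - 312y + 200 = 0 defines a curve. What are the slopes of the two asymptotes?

2√91/13 and -2√91/13

Group the x- and y-terms: 28(x² + 20x) -13(y² + 24y) = -200
28(x + 10)² -13(y + 12)² = -200 + 2800 - 1872 = 728
Divide by 728: (x + 10)²/26 - (y + 12)²/56 = 1
Hyperbola, center (-10, -12), transverse axis horizontal; a² = 26, b² = 56.
For a horizontal hyperbola the asymptotes have slope ±b/a.
Here that is ±2√14/√26 = ±2√91/13.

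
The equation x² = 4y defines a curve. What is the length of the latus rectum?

4

Vertex (0, 0); 4p = 4 so p = 1. Opens up.
Latus rectum length = |4p| = 4.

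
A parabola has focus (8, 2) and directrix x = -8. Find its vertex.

(0, 2)

The vertex is the midpoint between the focus and the directrix along the axis of symmetry.
Axis is horizontal (directrix is vertical). Vertex x-coordinate = (8 + (-8))/2 = 0; y-coordinate = 2.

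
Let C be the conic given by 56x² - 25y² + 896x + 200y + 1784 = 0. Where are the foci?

(-17, 4) and (1, 4)

56(x² + 16x) -25(y² - 8y) = -1784
Complete the square: 56(x + 8)² -25(y - 4)² = -1784 + 3584 - 400 = 1400
Dividing both sides by 1400: (x + 8)²/25 - (y - 4)²/56 = 1
Hyperbola, center (-8, 4), transverse axis horizontal; a² = 25, b² = 56.
c² = a² + b² = 25 + 56 = 81, so c = 9.
Foci lie on the horizontal axis through the center: (h ± c, k).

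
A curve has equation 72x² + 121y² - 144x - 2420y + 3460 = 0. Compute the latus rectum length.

Collect terms: 72(x² - 2x) + 121(y² - 20y) = -3460
Completing the square gives 72(x - 1)² + 121(y - 10)² = -3460 + 72 + 12100 = 8712.
Divide by 8712: (x - 1)²/121 + (y - 10)²/72 = 1
Ellipse, center (1, 10), major axis horizontal; a² = 121, b² = 72.
Latus rectum length = 2b²/a = 2·72/11 = 144/11.

144/11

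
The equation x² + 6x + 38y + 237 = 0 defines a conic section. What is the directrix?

Only x is squared. Complete the square in x: (x + 3)² = -38(y + 6).
Vertex (-3, -6); 4p = -38 so p = -19/2. Opens down.
Directrix is the horizontal line y = k − p = -6 − (-19/2) = 7/2.

y = 7/2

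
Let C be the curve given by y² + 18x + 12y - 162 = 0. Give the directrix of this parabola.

Only y is squared. Complete the square in y: (y + 6)² = -18(x - 11).
Vertex (11, -6); 4p = -18 so p = -9/2. Opens left.
Directrix is the vertical line x = h − p = 11 − (-9/2) = 31/2.

x = 31/2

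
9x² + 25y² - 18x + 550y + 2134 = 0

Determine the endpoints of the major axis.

Collect terms: 9(x² - 2x) + 25(y² + 22y) = -2134
Completing the square gives 9(x - 1)² + 25(y + 11)² = -2134 + 9 + 3025 = 900.
Dividing both sides by 900: (x - 1)²/100 + (y + 11)²/36 = 1
Ellipse, center (1, -11), major axis horizontal; a² = 100, b² = 36.
a = 10. Vertices at (h ± a, k).

(-9, -11) and (11, -11)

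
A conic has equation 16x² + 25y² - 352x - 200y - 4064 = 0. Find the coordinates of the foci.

Rearranging, 16(x² - 22x) + 25(y² - 8y) = 4064.
Completing the square gives 16(x - 11)² + 25(y - 4)² = 4064 + 1936 + 400 = 6400.
Divide through by 6400 to get (x - 11)²/400 + (y - 4)²/256 = 1.
Ellipse, center (11, 4), major axis horizontal; a² = 400, b² = 256.
c² = a² - b² = 400 - 256 = 144, so c = 12.
Foci lie on the horizontal axis through the center: (h ± c, k).

(-1, 4) and (23, 4)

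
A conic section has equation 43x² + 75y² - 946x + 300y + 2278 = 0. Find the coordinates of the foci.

Rearranging, 43(x² - 22x) + 75(y² + 4y) = -2278.
Completing the square gives 43(x - 11)² + 75(y + 2)² = -2278 + 5203 + 300 = 3225.
Divide by 3225: (x - 11)²/75 + (y + 2)²/43 = 1
Ellipse, center (11, -2), major axis horizontal; a² = 75, b² = 43.
c² = a² - b² = 75 - 43 = 32, so c = 4√2.
Foci lie on the horizontal axis through the center: (h ± c, k).

(11 - 4√2, -2) and (11 + 4√2, -2)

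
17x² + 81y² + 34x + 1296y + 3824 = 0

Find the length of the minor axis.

2√17

Group: 17(x² + 2x) + 81(y² + 16y) = -3824
Complete the square: 17(x + 1)² + 81(y + 8)² = -3824 + 17 + 5184 = 1377
Divide by 1377: (x + 1)²/81 + (y + 8)²/17 = 1
Ellipse, center (-1, -8), major axis horizontal; a² = 81, b² = 17.
b² = 17 so b = √17; the minor axis has length 2b = 2√17.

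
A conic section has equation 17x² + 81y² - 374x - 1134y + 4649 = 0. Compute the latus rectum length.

Rearranging, 17(x² - 22x) + 81(y² - 14y) = -4649.
Complete the square: 17(x - 11)² + 81(y - 7)² = -4649 + 2057 + 3969 = 1377
Divide through by 1377 to get (x - 11)²/81 + (y - 7)²/17 = 1.
Ellipse, center (11, 7), major axis horizontal; a² = 81, b² = 17.
Latus rectum length = 2b²/a = 2·17/9 = 34/9.

34/9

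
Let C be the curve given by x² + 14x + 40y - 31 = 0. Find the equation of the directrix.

Only x is squared. Complete the square in x: (x + 7)² = -40(y - 2).
Vertex (-7, 2); 4p = -40 so p = -10. Opens down.
Directrix is the horizontal line y = k − p = 2 − (-10) = 12.

y = 12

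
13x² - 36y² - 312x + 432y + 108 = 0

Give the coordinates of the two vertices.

(6, 6) and (18, 6)

13(x² - 24x) -36(y² - 12y) = -108
13(x - 12)² -36(y - 6)² = -108 + 1872 - 1296 = 468
Divide through by 468 to get (x - 12)²/36 - (y - 6)²/13 = 1.
Hyperbola, center (12, 6), transverse axis horizontal; a² = 36, b² = 13.
a = 6. Vertices at (h ± a, k).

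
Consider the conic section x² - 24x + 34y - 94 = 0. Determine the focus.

(12, -3/2)

Only x is squared. Complete the square in x: (x - 12)² = -34(y - 7).
Vertex (12, 7); 4p = -34 so p = -17/2. Opens down.
Focus is p units from the vertex along the axis: (h, k + p).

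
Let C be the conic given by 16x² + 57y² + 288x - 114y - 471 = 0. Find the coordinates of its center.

Group: 16(x² + 18x) + 57(y² - 2y) = 471
Completing the square gives 16(x + 9)² + 57(y - 1)² = 471 + 1296 + 57 = 1824.
Divide through by 1824 to get (x + 9)²/114 + (y - 1)²/32 = 1.
Ellipse with center (-9, 1).

(-9, 1)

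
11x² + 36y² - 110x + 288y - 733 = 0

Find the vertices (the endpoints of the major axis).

Group the x- and y-terms: 11(x² - 10x) + 36(y² + 8y) = 733
Complete the square in x and y: 11(x - 5)² + 36(y + 4)² = 733 + 275 + 576 = 1584
Dividing both sides by 1584: (x - 5)²/144 + (y + 4)²/44 = 1
Ellipse, center (5, -4), major axis horizontal; a² = 144, b² = 44.
a = 12. Vertices at (h ± a, k).

(-7, -4) and (17, -4)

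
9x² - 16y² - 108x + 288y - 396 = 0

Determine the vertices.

(6, 3) and (6, 15)

Collect terms: 9(x² - 12x) -16(y² - 18y) = 396
9(x - 6)² -16(y - 9)² = 396 + 324 - 1296 = -576
Divide by -576: (y - 9)²/36 - (x - 6)²/64 = 1
Hyperbola, center (6, 9), transverse axis vertical; a² = 36, b² = 64.
a = 6. Vertices at (h, k ± a).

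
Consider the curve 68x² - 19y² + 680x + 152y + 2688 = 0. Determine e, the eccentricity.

Group the x- and y-terms: 68(x² + 10x) -19(y² - 8y) = -2688
68(x + 5)² -19(y - 4)² = -2688 + 1700 - 304 = -1292
Divide by -1292: (y - 4)²/68 - (x + 5)²/19 = 1
Hyperbola, center (-5, 4), transverse axis vertical; a² = 68, b² = 19.
c² = a² + b² = 87, so c = √87.
e = c/a = √87/2√17 = √1479/34.

e = √1479/34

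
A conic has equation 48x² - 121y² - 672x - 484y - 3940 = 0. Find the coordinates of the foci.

Collect terms: 48(x² - 14x) -121(y² + 4y) = 3940
Complete the square: 48(x - 7)² -121(y + 2)² = 3940 + 2352 - 484 = 5808
Divide through by 5808 to get (x - 7)²/121 - (y + 2)²/48 = 1.
Hyperbola, center (7, -2), transverse axis horizontal; a² = 121, b² = 48.
c² = a² + b² = 121 + 48 = 169, so c = 13.
Foci lie on the horizontal axis through the center: (h ± c, k).

(-6, -2) and (20, -2)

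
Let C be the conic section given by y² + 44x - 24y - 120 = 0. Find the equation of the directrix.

x = 17

Only y is squared. Complete the square in y: (y - 12)² = -44(x - 6).
Vertex (6, 12); 4p = -44 so p = -11. Opens left.
Directrix is the vertical line x = h − p = 6 − (-11) = 17.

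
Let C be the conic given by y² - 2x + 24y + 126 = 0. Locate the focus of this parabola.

Only y is squared. Complete the square in y: (y + 12)² = 2(x + 9).
Vertex (-9, -12); 4p = 2 so p = 1/2. Opens right.
Focus is p units from the vertex along the axis: (h + p, k).

(-17/2, -12)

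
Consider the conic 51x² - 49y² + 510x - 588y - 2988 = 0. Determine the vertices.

(-12, -6) and (2, -6)

Group: 51(x² + 10x) -49(y² + 12y) = 2988
Complete the square: 51(x + 5)² -49(y + 6)² = 2988 + 1275 - 1764 = 2499
Dividing both sides by 2499: (x + 5)²/49 - (y + 6)²/51 = 1
Hyperbola, center (-5, -6), transverse axis horizontal; a² = 49, b² = 51.
a = 7. Vertices at (h ± a, k).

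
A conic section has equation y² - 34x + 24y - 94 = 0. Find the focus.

Only y is squared. Complete the square in y: (y + 12)² = 34(x + 7).
Vertex (-7, -12); 4p = 34 so p = 17/2. Opens right.
Focus is p units from the vertex along the axis: (h + p, k).

(3/2, -12)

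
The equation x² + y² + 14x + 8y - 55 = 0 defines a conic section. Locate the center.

(x² + 14x) + (y² + 8y) = 55
Completing the square gives (x + 7)² + (y + 4)² = 55 + 49 + 16 = 120.
So (x + 7)² + (y + 4)² = 120.
Circle centered at (-7, -4) with r² = 120.

(-7, -4)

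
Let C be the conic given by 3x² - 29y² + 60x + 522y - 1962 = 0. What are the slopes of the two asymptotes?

√87/29 and -√87/29

Collect terms: 3(x² + 20x) -29(y² - 18y) = 1962
Complete the square in x and y: 3(x + 10)² -29(y - 9)² = 1962 + 300 - 2349 = -87
Divide through by -87 to get (y - 9)²/3 - (x + 10)²/29 = 1.
Hyperbola, center (-10, 9), transverse axis vertical; a² = 3, b² = 29.
For a vertical hyperbola the asymptotes have slope ±a/b.
Here that is ±√3/√29 = ±√87/29.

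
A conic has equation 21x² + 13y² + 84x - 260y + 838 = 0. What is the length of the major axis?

2√42

Group: 21(x² + 4x) + 13(y² - 20y) = -838
Completing the square gives 21(x + 2)² + 13(y - 10)² = -838 + 84 + 1300 = 546.
Divide by 546: (x + 2)²/26 + (y - 10)²/42 = 1
Ellipse, center (-2, 10), major axis vertical; a² = 42, b² = 26.
a² = 42 so a = √42; the major axis has length 2a = 2√42.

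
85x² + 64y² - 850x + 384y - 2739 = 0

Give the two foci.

(5, -3 - √21) and (5, -3 + √21)

Group the x- and y-terms: 85(x² - 10x) + 64(y² + 6y) = 2739
Completing the square gives 85(x - 5)² + 64(y + 3)² = 2739 + 2125 + 576 = 5440.
Divide through by 5440 to get (x - 5)²/64 + (y + 3)²/85 = 1.
Ellipse, center (5, -3), major axis vertical; a² = 85, b² = 64.
c² = a² - b² = 85 - 64 = 21, so c = √21.
Foci lie on the vertical axis through the center: (h, k ± c).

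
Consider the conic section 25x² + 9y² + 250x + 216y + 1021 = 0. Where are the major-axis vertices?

(-5, -22) and (-5, -2)

Group the x- and y-terms: 25(x² + 10x) + 9(y² + 24y) = -1021
Complete the square in x and y: 25(x + 5)² + 9(y + 12)² = -1021 + 625 + 1296 = 900
Dividing both sides by 900: (x + 5)²/36 + (y + 12)²/100 = 1
Ellipse, center (-5, -12), major axis vertical; a² = 100, b² = 36.
a = 10. Vertices at (h, k ± a).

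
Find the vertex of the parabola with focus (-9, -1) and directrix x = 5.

The vertex is the midpoint between the focus and the directrix along the axis of symmetry.
Axis is horizontal (directrix is vertical). Vertex x-coordinate = (-9 + 5)/2 = -2; y-coordinate = -1.

(-2, -1)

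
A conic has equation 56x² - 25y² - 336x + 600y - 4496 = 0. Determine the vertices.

(-2, 12) and (8, 12)

56(x² - 6x) -25(y² - 24y) = 4496
Complete the square: 56(x - 3)² -25(y - 12)² = 4496 + 504 - 3600 = 1400
Divide by 1400: (x - 3)²/25 - (y - 12)²/56 = 1
Hyperbola, center (3, 12), transverse axis horizontal; a² = 25, b² = 56.
a = 5. Vertices at (h ± a, k).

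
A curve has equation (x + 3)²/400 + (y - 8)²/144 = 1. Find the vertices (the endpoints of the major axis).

(-23, 8) and (17, 8)

Center (-3, 8). The larger denominator 400 sits under the x-term, so the major axis is horizontal; a² = 400, b² = 144.
a = 20. Vertices at (h ± a, k).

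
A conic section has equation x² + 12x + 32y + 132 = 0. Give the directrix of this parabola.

y = 5

Only x is squared. Complete the square in x: (x + 6)² = -32(y + 3).
Vertex (-6, -3); 4p = -32 so p = -8. Opens down.
Directrix is the horizontal line y = k − p = -3 − (-8) = 5.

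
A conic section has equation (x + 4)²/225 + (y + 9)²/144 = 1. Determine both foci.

(-13, -9) and (5, -9)

Center (-4, -9). The larger denominator 225 sits under the x-term, so the major axis is horizontal; a² = 225, b² = 144.
c² = a² - b² = 225 - 144 = 81, so c = 9.
Foci lie on the horizontal axis through the center: (h ± c, k).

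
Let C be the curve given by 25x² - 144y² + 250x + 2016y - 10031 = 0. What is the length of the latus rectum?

25/6

Group the x- and y-terms: 25(x² + 10x) -144(y² - 14y) = 10031
25(x + 5)² -144(y - 7)² = 10031 + 625 - 7056 = 3600
Divide by 3600: (x + 5)²/144 - (y - 7)²/25 = 1
Hyperbola, center (-5, 7), transverse axis horizontal; a² = 144, b² = 25.
Latus rectum length = 2b²/a = 2·25/12 = 25/6.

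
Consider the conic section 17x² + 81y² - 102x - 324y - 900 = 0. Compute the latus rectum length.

17(x² - 6x) + 81(y² - 4y) = 900
Complete the square in x and y: 17(x - 3)² + 81(y - 2)² = 900 + 153 + 324 = 1377
Dividing both sides by 1377: (x - 3)²/81 + (y - 2)²/17 = 1
Ellipse, center (3, 2), major axis horizontal; a² = 81, b² = 17.
Latus rectum length = 2b²/a = 2·17/9 = 34/9.

34/9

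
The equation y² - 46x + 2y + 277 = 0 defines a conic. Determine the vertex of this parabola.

(6, -1)

Only y is squared. Complete the square in y: (y + 1)² = 46(x - 6).
Vertex (6, -1); 4p = 46 so p = 23/2. Opens right.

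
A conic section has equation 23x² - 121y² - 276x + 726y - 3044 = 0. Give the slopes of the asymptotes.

Group: 23(x² - 12x) -121(y² - 6y) = 3044
Completing the square gives 23(x - 6)² -121(y - 3)² = 3044 + 828 - 1089 = 2783.
Dividing both sides by 2783: (x - 6)²/121 - (y - 3)²/23 = 1
Hyperbola, center (6, 3), transverse axis horizontal; a² = 121, b² = 23.
For a horizontal hyperbola the asymptotes have slope ±b/a.
Here that is ±√23/11.

√23/11 and -√23/11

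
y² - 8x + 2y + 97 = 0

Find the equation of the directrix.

x = 10

Only y is squared. Complete the square in y: (y + 1)² = 8(x - 12).
Vertex (12, -1); 4p = 8 so p = 2. Opens right.
Directrix is the vertical line x = h − p = 12 − (2) = 10.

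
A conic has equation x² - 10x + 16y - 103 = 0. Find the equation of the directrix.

Only x is squared. Complete the square in x: (x - 5)² = -16(y - 8).
Vertex (5, 8); 4p = -16 so p = -4. Opens down.
Directrix is the horizontal line y = k − p = 8 − (-4) = 12.

y = 12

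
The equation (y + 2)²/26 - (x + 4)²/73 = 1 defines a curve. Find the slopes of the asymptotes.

√1898/73 and -√1898/73

Center (-4, -2). The positive term is the y-term, so the transverse axis is vertical; a² = 26, b² = 73.
For a vertical hyperbola the asymptotes have slope ±a/b.
Here that is ±√26/√73 = ±√1898/73.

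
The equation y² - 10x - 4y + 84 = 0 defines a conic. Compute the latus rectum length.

Only y is squared. Complete the square in y: (y - 2)² = 10(x - 8).
Vertex (8, 2); 4p = 10 so p = 5/2. Opens right.
Latus rectum length = |4p| = 10.

10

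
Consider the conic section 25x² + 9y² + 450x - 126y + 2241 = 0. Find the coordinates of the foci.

(-9, 3) and (-9, 11)

Collect terms: 25(x² + 18x) + 9(y² - 14y) = -2241
Complete the square in x and y: 25(x + 9)² + 9(y - 7)² = -2241 + 2025 + 441 = 225
Divide by 225: (x + 9)²/9 + (y - 7)²/25 = 1
Ellipse, center (-9, 7), major axis vertical; a² = 25, b² = 9.
c² = a² - b² = 25 - 9 = 16, so c = 4.
Foci lie on the vertical axis through the center: (h, k ± c).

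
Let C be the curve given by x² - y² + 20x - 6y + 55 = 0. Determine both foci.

Group the x- and y-terms: (x² + 20x) -(y² + 6y) = -55
Completing the square gives (x + 10)² -(y + 3)² = -55 + 100 - 9 = 36.
Divide through by 36 to get (x + 10)²/36 - (y + 3)²/36 = 1.
Hyperbola, center (-10, -3), transverse axis horizontal; a² = 36, b² = 36.
c² = a² + b² = 36 + 36 = 72, so c = 6√2.
Foci lie on the horizontal axis through the center: (h ± c, k).

(-10 - 6√2, -3) and (-10 + 6√2, -3)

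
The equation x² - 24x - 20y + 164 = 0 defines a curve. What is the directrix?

y = -4

Only x is squared. Complete the square in x: (x - 12)² = 20(y - 1).
Vertex (12, 1); 4p = 20 so p = 5. Opens up.
Directrix is the horizontal line y = k − p = 1 − (5) = -4.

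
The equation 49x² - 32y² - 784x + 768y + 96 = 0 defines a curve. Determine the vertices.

Rearranging, 49(x² - 16x) -32(y² - 24y) = -96.
Complete the square in x and y: 49(x - 8)² -32(y - 12)² = -96 + 3136 - 4608 = -1568
Dividing both sides by -1568: (y - 12)²/49 - (x - 8)²/32 = 1
Hyperbola, center (8, 12), transverse axis vertical; a² = 49, b² = 32.
a = 7. Vertices at (h, k ± a).

(8, 5) and (8, 19)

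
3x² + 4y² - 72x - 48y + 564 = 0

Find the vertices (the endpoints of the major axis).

(10, 6) and (14, 6)

Group: 3(x² - 24x) + 4(y² - 12y) = -564
Completing the square gives 3(x - 12)² + 4(y - 6)² = -564 + 432 + 144 = 12.
Divide by 12: (x - 12)²/4 + (y - 6)²/3 = 1
Ellipse, center (12, 6), major axis horizontal; a² = 4, b² = 3.
a = 2. Vertices at (h ± a, k).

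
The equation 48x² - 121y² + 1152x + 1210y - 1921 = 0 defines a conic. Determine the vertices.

Group the x- and y-terms: 48(x² + 24x) -121(y² - 10y) = 1921
Completing the square gives 48(x + 12)² -121(y - 5)² = 1921 + 6912 - 3025 = 5808.
Divide by 5808: (x + 12)²/121 - (y - 5)²/48 = 1
Hyperbola, center (-12, 5), transverse axis horizontal; a² = 121, b² = 48.
a = 11. Vertices at (h ± a, k).

(-23, 5) and (-1, 5)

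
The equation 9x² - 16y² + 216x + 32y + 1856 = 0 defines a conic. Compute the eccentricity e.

e = 5/3

9(x² + 24x) -16(y² - 2y) = -1856
Complete the square: 9(x + 12)² -16(y - 1)² = -1856 + 1296 - 16 = -576
Divide through by -576 to get (y - 1)²/36 - (x + 12)²/64 = 1.
Hyperbola, center (-12, 1), transverse axis vertical; a² = 36, b² = 64.
c² = a² + b² = 100, so c = 10.
e = c/a = 10/6 = 5/3.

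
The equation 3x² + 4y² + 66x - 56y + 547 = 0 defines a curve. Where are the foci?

Group: 3(x² + 22x) + 4(y² - 14y) = -547
Complete the square in x and y: 3(x + 11)² + 4(y - 7)² = -547 + 363 + 196 = 12
Divide by 12: (x + 11)²/4 + (y - 7)²/3 = 1
Ellipse, center (-11, 7), major axis horizontal; a² = 4, b² = 3.
c² = a² - b² = 4 - 3 = 1, so c = 1.
Foci lie on the horizontal axis through the center: (h ± c, k).

(-12, 7) and (-10, 7)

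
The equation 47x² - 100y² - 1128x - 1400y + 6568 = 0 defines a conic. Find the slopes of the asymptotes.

√47/10 and -√47/10

Collect terms: 47(x² - 24x) -100(y² + 14y) = -6568
47(x - 12)² -100(y + 7)² = -6568 + 6768 - 4900 = -4700
Divide by -4700: (y + 7)²/47 - (x - 12)²/100 = 1
Hyperbola, center (12, -7), transverse axis vertical; a² = 47, b² = 100.
For a vertical hyperbola the asymptotes have slope ±a/b.
Here that is ±√47/10.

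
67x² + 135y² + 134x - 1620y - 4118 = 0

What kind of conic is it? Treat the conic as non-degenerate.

ellipse

No xy term. Coefficients of x² and y² are A = 67, C = 135.
A and C have the same sign but A ≠ C ⇒ ellipse.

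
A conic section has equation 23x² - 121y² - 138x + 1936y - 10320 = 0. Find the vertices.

(-8, 8) and (14, 8)

23(x² - 6x) -121(y² - 16y) = 10320
23(x - 3)² -121(y - 8)² = 10320 + 207 - 7744 = 2783
Divide through by 2783 to get (x - 3)²/121 - (y - 8)²/23 = 1.
Hyperbola, center (3, 8), transverse axis horizontal; a² = 121, b² = 23.
a = 11. Vertices at (h ± a, k).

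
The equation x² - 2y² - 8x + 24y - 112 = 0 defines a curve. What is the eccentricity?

e = √6/2

(x² - 8x) -2(y² - 12y) = 112
(x - 4)² -2(y - 6)² = 112 + 16 - 72 = 56
Divide through by 56 to get (x - 4)²/56 - (y - 6)²/28 = 1.
Hyperbola, center (4, 6), transverse axis horizontal; a² = 56, b² = 28.
c² = a² + b² = 84, so c = 2√21.
e = c/a = 2√21/2√14 = √6/2.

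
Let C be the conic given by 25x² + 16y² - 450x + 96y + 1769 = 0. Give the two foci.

(9, -6) and (9, 0)

25(x² - 18x) + 16(y² + 6y) = -1769
Completing the square gives 25(x - 9)² + 16(y + 3)² = -1769 + 2025 + 144 = 400.
Divide through by 400 to get (x - 9)²/16 + (y + 3)²/25 = 1.
Ellipse, center (9, -3), major axis vertical; a² = 25, b² = 16.
c² = a² - b² = 25 - 16 = 9, so c = 3.
Foci lie on the vertical axis through the center: (h, k ± c).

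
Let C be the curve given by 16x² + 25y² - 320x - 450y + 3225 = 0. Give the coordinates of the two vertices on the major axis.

(5, 9) and (15, 9)

Group: 16(x² - 20x) + 25(y² - 18y) = -3225
Complete the square in x and y: 16(x - 10)² + 25(y - 9)² = -3225 + 1600 + 2025 = 400
Divide through by 400 to get (x - 10)²/25 + (y - 9)²/16 = 1.
Ellipse, center (10, 9), major axis horizontal; a² = 25, b² = 16.
a = 5. Vertices at (h ± a, k).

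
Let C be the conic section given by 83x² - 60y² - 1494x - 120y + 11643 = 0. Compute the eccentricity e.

Group the x- and y-terms: 83(x² - 18x) -60(y² + 2y) = -11643
Completing the square gives 83(x - 9)² -60(y + 1)² = -11643 + 6723 - 60 = -4980.
Divide through by -4980 to get (y + 1)²/83 - (x - 9)²/60 = 1.
Hyperbola, center (9, -1), transverse axis vertical; a² = 83, b² = 60.
c² = a² + b² = 143, so c = √143.
e = c/a = √143/√83 = √11869/83.

e = √11869/83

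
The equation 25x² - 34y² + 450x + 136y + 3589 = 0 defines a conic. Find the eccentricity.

e = √59/5

Group: 25(x² + 18x) -34(y² - 4y) = -3589
Complete the square: 25(x + 9)² -34(y - 2)² = -3589 + 2025 - 136 = -1700
Divide by -1700: (y - 2)²/50 - (x + 9)²/68 = 1
Hyperbola, center (-9, 2), transverse axis vertical; a² = 50, b² = 68.
c² = a² + b² = 118, so c = √118.
e = c/a = √118/5√2 = √59/5.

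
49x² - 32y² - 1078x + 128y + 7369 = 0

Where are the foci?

Rearranging, 49(x² - 22x) -32(y² - 4y) = -7369.
Complete the square: 49(x - 11)² -32(y - 2)² = -7369 + 5929 - 128 = -1568
Divide through by -1568 to get (y - 2)²/49 - (x - 11)²/32 = 1.
Hyperbola, center (11, 2), transverse axis vertical; a² = 49, b² = 32.
c² = a² + b² = 49 + 32 = 81, so c = 9.
Foci lie on the vertical axis through the center: (h, k ± c).

(11, -7) and (11, 11)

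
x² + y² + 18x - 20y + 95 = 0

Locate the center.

Rearranging, (x² + 18x) + (y² - 20y) = -95.
Complete the square in x and y: (x + 9)² + (y - 10)² = -95 + 81 + 100 = 86
So (x + 9)² + (y - 10)² = 86.
Circle centered at (-9, 10) with r² = 86.

(-9, 10)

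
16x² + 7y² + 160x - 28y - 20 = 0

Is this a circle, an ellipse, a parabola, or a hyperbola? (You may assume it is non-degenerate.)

ellipse

No xy term. Coefficients of x² and y² are A = 16, C = 7.
A and C have the same sign but A ≠ C ⇒ ellipse.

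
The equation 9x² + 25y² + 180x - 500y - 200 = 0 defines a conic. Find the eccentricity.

e = 4/5

Group: 9(x² + 20x) + 25(y² - 20y) = 200
9(x + 10)² + 25(y - 10)² = 200 + 900 + 2500 = 3600
Divide through by 3600 to get (x + 10)²/400 + (y - 10)²/144 = 1.
Ellipse, center (-10, 10), major axis horizontal; a² = 400, b² = 144.
c² = a² - b² = 256, so c = 16.
e = c/a = 16/20 = 4/5.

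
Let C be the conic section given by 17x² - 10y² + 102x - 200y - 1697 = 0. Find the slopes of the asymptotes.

Collect terms: 17(x² + 6x) -10(y² + 20y) = 1697
17(x + 3)² -10(y + 10)² = 1697 + 153 - 1000 = 850
Dividing both sides by 850: (x + 3)²/50 - (y + 10)²/85 = 1
Hyperbola, center (-3, -10), transverse axis horizontal; a² = 50, b² = 85.
For a horizontal hyperbola the asymptotes have slope ±b/a.
Here that is ±√85/5√2 = ±√170/10.

√170/10 and -√170/10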